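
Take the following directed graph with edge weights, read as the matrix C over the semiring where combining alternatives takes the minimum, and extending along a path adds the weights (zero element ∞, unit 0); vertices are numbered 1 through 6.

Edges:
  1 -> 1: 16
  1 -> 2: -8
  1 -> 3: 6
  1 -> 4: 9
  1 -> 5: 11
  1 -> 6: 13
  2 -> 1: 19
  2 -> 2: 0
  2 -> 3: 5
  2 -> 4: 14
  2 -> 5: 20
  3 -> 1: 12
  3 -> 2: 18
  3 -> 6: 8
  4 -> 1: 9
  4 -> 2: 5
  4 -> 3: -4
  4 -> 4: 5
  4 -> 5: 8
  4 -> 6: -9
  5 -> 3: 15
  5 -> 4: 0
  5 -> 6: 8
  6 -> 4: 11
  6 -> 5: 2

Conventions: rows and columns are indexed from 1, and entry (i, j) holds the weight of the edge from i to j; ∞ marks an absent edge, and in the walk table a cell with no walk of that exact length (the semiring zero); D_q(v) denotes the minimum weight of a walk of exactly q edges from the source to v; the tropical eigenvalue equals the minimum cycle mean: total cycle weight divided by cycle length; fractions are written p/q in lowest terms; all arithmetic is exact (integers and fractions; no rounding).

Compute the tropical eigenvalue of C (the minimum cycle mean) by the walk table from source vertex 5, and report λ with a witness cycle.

q=0: [∞, ∞, ∞, ∞, 0, ∞]
q=1: [∞, ∞, 15, 0, ∞, 8]
q=2: [9, 5, -4, 5, 8, -9]
q=3: [8, 1, 1, 2, -7, -4]
q=4: [11, 0, -2, -7, -2, -7]
q=5: [2, -2, -11, -2, -5, -16]
q=6: [1, -6, -6, -5, -14, -11]
Optimal cycle mean attained by: cycle 4->6->5->4, total (-9) + 2 + 0, length 3.
Answer: λ = -7/3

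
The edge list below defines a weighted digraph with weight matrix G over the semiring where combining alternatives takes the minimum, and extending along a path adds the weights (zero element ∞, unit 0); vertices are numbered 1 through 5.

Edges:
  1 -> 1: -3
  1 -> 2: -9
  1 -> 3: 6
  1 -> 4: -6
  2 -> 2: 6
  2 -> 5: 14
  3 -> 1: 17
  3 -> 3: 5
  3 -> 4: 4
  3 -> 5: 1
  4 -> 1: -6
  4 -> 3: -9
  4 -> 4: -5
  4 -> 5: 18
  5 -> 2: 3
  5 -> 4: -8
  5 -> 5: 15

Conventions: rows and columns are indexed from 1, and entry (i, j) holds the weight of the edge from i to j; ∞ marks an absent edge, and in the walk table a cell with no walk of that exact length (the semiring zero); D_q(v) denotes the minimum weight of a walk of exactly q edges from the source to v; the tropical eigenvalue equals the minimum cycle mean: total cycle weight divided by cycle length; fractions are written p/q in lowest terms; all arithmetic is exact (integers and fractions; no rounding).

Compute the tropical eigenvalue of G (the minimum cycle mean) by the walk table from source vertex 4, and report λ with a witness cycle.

q=0: [∞, ∞, ∞, 0, ∞]
q=1: [-6, ∞, -9, -5, 18]
q=2: [-11, -15, -14, -12, -8]
q=3: [-18, -20, -21, -17, -13]
q=4: [-23, -27, -26, -24, -20]
q=5: [-30, -32, -33, -29, -25]
Optimal cycle mean attained by: cycle 1->4->1, total (-6) + (-6), length 2.
Answer: λ = -6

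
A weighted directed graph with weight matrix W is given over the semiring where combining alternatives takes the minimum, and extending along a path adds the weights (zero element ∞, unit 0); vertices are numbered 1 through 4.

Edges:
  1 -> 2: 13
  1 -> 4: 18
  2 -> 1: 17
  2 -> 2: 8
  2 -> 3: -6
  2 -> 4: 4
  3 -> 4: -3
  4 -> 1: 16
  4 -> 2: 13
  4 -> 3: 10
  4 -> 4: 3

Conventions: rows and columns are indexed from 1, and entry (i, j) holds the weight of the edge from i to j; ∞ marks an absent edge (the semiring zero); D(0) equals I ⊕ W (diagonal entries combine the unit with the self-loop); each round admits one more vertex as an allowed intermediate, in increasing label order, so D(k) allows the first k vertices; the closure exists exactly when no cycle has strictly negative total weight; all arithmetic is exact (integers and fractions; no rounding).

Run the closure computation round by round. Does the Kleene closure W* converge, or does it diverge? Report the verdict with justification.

D(0):
  [0, 13, ∞, 18]
  [17, 0, -6, 4]
  [∞, ∞, 0, -3]
  [16, 13, 10, 0]
D(1):
  [0, 13, ∞, 18]
  [17, 0, -6, 4]
  [∞, ∞, 0, -3]
  [16, 13, 10, 0]
D(2):
  [0, 13, 7, 17]
  [17, 0, -6, 4]
  [∞, ∞, 0, -3]
  [16, 13, 7, 0]
D(3):
  [0, 13, 7, 4]
  [17, 0, -6, -9]
  [∞, ∞, 0, -3]
  [16, 13, 7, 0]
D(4):
  [0, 13, 7, 4]
  [7, 0, -6, -9]
  [13, 10, 0, -3]
  [16, 13, 7, 0]
Key observation: every diagonal entry stays at the unit through all rounds, so no improving cycle exists.
Answer: CONVERGES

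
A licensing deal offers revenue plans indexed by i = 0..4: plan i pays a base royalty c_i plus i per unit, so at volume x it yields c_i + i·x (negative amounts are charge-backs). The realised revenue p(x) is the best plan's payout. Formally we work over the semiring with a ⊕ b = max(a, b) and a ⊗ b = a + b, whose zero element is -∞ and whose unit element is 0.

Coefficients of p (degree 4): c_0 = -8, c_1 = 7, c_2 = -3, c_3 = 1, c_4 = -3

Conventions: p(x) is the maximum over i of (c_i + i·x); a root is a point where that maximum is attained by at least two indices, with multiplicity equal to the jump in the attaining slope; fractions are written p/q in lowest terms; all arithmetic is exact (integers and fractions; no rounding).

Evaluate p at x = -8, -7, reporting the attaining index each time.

p(-8) = max(-8+0·(-8)=-8, 7+1·(-8)=-1, -3+2·(-8)=-19, 1+3·(-8)=-23, -3+4·(-8)=-35) = -1 (attained by i=1)
p(-7) = max(-8+0·(-7)=-8, 7+1·(-7)=0, -3+2·(-7)=-17, 1+3·(-7)=-20, -3+4·(-7)=-31) = 0 (attained by i=1)
Answer: p(-8) = -1; p(-7) = 0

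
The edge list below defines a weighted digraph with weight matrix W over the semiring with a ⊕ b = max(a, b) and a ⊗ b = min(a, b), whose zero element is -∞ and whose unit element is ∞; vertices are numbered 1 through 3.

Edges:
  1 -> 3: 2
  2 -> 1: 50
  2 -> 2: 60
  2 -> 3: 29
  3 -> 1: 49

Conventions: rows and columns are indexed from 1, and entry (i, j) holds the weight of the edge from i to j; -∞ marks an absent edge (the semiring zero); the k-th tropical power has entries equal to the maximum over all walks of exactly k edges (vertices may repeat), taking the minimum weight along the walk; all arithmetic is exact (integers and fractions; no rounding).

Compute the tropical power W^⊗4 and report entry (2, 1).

W^⊗2:
  [2, -∞, -∞]
  [50, 60, 29]
  [-∞, -∞, 2]
W^⊗3:
  [-∞, -∞, 2]
  [50, 60, 29]
  [2, -∞, -∞]
W^⊗4:
  [2, -∞, -∞]
  [50, 60, 29]
  [-∞, -∞, 2]
Key observation: the optimum is the walk 2->2->2->2->1, with weight 60 min 60 min 60 min 50 = 50.
Optimal value attained by: walk 2->2->2->2->1.
Answer: (W^⊗4)[2][1] = 50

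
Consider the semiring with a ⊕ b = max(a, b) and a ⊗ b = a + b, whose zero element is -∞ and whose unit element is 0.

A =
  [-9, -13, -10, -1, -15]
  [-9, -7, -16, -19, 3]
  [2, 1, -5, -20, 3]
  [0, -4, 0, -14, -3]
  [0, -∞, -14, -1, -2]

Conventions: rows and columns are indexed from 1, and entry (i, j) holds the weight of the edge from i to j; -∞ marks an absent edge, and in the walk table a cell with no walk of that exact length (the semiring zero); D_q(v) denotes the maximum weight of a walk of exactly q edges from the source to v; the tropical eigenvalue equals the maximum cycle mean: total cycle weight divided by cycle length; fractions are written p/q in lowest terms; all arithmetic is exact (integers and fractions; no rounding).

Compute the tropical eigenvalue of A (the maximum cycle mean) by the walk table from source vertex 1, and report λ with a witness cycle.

q=0: [0, -∞, -∞, -∞, -∞]
q=1: [-9, -13, -10, -1, -15]
q=2: [-1, -5, -1, -10, -4]
q=3: [1, 0, -6, -2, 2]
q=4: [2, -5, -2, 1, 3]
q=5: [3, -1, 1, 2, 1]
Optimal cycle mean attained by: cycle 2->5->4->3->2, total 3 + (-1) + 0 + 1, length 4.
Answer: λ = 3/4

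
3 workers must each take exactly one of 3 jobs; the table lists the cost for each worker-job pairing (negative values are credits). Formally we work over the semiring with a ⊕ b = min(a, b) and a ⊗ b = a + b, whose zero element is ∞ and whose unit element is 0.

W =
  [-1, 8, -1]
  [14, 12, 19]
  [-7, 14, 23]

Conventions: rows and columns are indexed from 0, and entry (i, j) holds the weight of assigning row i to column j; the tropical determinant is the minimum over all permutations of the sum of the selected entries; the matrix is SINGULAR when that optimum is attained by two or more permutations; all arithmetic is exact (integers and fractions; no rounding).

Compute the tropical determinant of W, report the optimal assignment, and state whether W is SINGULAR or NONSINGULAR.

σ = (0, 1, 2): (-1) + 12 + 23 = 34
σ = (0, 2, 1): (-1) + 19 + 14 = 32
σ = (1, 0, 2): 8 + 14 + 23 = 45
σ = (1, 2, 0): 8 + 19 + (-7) = 20
σ = (2, 0, 1): (-1) + 14 + 14 = 27
σ = (2, 1, 0): (-1) + 12 + (-7) = 4
Optimal value attained by: σ = (2, 1, 0).
Answer: det⊕(W) = 4; verdict: NONSINGULAR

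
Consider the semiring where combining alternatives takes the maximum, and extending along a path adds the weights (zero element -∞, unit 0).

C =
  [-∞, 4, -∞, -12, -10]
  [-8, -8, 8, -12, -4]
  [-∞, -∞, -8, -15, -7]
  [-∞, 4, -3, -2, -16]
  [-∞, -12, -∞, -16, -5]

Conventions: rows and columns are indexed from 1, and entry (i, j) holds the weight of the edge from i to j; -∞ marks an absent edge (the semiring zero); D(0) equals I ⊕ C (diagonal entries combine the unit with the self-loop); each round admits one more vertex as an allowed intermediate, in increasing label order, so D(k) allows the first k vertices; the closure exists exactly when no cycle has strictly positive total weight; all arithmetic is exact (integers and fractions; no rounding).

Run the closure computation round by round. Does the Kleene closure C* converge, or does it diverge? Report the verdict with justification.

D(0):
  [0, 4, -∞, -12, -10]
  [-8, 0, 8, -12, -4]
  [-∞, -∞, 0, -15, -7]
  [-∞, 4, -3, 0, -16]
  [-∞, -12, -∞, -16, 0]
D(1):
  [0, 4, -∞, -12, -10]
  [-8, 0, 8, -12, -4]
  [-∞, -∞, 0, -15, -7]
  [-∞, 4, -3, 0, -16]
  [-∞, -12, -∞, -16, 0]
D(2):
  [0, 4, 12, -8, 0]
  [-8, 0, 8, -12, -4]
  [-∞, -∞, 0, -15, -7]
  [-4, 4, 12, 0, 0]
  [-20, -12, -4, -16, 0]
D(3):
  [0, 4, 12, -3, 5]
  [-8, 0, 8, -7, 1]
  [-∞, -∞, 0, -15, -7]
  [-4, 4, 12, 0, 5]
  [-20, -12, -4, -16, 0]
D(4):
  [0, 4, 12, -3, 5]
  [-8, 0, 8, -7, 1]
  [-19, -11, 0, -15, -7]
  [-4, 4, 12, 0, 5]
  [-20, -12, -4, -16, 0]
D(5):
  [0, 4, 12, -3, 5]
  [-8, 0, 8, -7, 1]
  [-19, -11, 0, -15, -7]
  [-4, 4, 12, 0, 5]
  [-20, -12, -4, -16, 0]
Key observation: every diagonal entry stays at the unit through all rounds, so no improving cycle exists.
Answer: CONVERGES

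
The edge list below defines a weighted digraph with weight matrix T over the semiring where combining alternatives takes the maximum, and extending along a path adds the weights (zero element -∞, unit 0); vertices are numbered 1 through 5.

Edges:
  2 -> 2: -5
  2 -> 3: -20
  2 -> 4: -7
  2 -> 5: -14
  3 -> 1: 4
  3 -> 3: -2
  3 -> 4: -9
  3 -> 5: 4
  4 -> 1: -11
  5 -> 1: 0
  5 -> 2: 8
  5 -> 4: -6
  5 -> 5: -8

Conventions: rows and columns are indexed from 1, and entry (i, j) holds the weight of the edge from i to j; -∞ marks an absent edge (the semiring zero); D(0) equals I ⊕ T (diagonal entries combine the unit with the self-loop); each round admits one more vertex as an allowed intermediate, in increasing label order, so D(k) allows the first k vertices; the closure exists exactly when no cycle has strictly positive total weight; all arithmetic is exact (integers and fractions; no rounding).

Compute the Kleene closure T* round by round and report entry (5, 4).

D(0):
  [0, -∞, -∞, -∞, -∞]
  [-∞, 0, -20, -7, -14]
  [4, -∞, 0, -9, 4]
  [-11, -∞, -∞, 0, -∞]
  [0, 8, -∞, -6, 0]
D(1):
  [0, -∞, -∞, -∞, -∞]
  [-∞, 0, -20, -7, -14]
  [4, -∞, 0, -9, 4]
  [-11, -∞, -∞, 0, -∞]
  [0, 8, -∞, -6, 0]
D(2):
  [0, -∞, -∞, -∞, -∞]
  [-∞, 0, -20, -7, -14]
  [4, -∞, 0, -9, 4]
  [-11, -∞, -∞, 0, -∞]
  [0, 8, -12, 1, 0]
D(3):
  [0, -∞, -∞, -∞, -∞]
  [-16, 0, -20, -7, -14]
  [4, -∞, 0, -9, 4]
  [-11, -∞, -∞, 0, -∞]
  [0, 8, -12, 1, 0]
D(4):
  [0, -∞, -∞, -∞, -∞]
  [-16, 0, -20, -7, -14]
  [4, -∞, 0, -9, 4]
  [-11, -∞, -∞, 0, -∞]
  [0, 8, -12, 1, 0]
D(5):
  [0, -∞, -∞, -∞, -∞]
  [-14, 0, -20, -7, -14]
  [4, 12, 0, 5, 4]
  [-11, -∞, -∞, 0, -∞]
  [0, 8, -12, 1, 0]
Answer: T*[5][4] = 1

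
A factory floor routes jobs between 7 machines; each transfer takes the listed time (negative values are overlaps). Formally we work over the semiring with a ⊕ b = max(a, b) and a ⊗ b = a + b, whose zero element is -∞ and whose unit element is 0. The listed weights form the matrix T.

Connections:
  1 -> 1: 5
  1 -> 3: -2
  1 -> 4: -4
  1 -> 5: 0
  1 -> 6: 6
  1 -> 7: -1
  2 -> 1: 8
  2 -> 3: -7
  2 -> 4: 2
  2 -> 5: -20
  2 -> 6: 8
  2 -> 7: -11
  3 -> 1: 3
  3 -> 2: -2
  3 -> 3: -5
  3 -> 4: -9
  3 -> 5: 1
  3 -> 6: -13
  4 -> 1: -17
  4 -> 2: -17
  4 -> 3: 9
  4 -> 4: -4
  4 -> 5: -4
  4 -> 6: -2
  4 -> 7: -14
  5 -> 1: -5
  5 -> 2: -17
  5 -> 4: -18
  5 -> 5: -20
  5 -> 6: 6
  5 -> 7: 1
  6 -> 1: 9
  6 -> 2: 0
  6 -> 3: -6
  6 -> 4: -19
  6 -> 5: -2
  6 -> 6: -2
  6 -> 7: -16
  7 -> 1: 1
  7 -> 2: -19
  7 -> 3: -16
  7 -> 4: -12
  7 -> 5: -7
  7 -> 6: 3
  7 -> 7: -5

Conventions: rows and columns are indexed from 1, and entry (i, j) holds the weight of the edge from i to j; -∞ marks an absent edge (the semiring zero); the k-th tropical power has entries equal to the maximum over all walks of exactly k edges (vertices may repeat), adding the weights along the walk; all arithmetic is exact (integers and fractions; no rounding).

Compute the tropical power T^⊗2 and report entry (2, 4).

T^⊗2:
  [15, 6, 5, 1, 5, 11, 4]
  [17, 8, 11, 4, 8, 14, 7]
  [8, -7, 1, 0, 3, 9, 2]
  [12, 7, 5, 0, 10, 2, -3]
  [15, 6, 0, -9, 4, 4, -4]
  [14, -2, 7, 5, 9, 15, 8]
  [12, 3, -1, -3, 1, 7, 0]
Key observation: the optimum is the walk 2->1->4, with weight 8 + (-4) = 4.
Optimal value attained by: walk 2->1->4.
Answer: (T^⊗2)[2][4] = 4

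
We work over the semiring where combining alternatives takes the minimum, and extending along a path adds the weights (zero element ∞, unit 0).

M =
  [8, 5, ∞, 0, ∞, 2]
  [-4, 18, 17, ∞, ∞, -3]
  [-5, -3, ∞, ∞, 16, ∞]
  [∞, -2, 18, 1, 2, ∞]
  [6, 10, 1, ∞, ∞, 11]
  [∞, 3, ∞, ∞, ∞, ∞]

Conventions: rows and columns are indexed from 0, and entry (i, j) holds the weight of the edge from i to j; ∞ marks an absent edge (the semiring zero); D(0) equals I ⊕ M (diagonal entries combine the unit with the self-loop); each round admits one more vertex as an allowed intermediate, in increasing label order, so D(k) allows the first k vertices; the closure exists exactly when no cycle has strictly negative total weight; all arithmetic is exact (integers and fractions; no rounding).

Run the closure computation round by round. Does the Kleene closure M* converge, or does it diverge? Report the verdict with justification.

D(0):
  [0, 5, ∞, 0, ∞, 2]
  [-4, 0, 17, ∞, ∞, -3]
  [-5, -3, 0, ∞, 16, ∞]
  [∞, -2, 18, 0, 2, ∞]
  [6, 10, 1, ∞, 0, 11]
  [∞, 3, ∞, ∞, ∞, 0]
D(1):
  [0, 5, ∞, 0, ∞, 2]
  [-4, 0, 17, -4, ∞, -3]
  [-5, -3, 0, -5, 16, -3]
  [∞, -2, 18, 0, 2, ∞]
  [6, 10, 1, 6, 0, 8]
  [∞, 3, ∞, ∞, ∞, 0]
Detection: at round 2, diagonal entry (3, 3) turns strictly negative.
Key observation: the cycle 3->1->0->3 has total weight (-2) + (-4) + 0, which is strictly negative.
Answer: DIVERGES — negative cycle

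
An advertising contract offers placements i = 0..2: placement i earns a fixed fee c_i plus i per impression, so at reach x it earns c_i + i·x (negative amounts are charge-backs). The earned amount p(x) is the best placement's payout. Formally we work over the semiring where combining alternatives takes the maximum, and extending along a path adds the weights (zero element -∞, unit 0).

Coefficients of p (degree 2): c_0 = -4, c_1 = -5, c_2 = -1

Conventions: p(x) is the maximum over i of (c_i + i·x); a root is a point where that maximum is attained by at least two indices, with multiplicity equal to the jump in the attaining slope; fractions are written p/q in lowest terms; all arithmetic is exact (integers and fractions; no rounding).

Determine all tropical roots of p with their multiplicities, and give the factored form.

hull edge (i=0, c=-4) to (i=2, c=-1): slope 3/2, span 2
Factored form: p(x) = -1 ⊗ (x ⊕ (-3/2)) ⊗ (x ⊕ (-3/2))
Answer: roots = -3/2 (mult 2)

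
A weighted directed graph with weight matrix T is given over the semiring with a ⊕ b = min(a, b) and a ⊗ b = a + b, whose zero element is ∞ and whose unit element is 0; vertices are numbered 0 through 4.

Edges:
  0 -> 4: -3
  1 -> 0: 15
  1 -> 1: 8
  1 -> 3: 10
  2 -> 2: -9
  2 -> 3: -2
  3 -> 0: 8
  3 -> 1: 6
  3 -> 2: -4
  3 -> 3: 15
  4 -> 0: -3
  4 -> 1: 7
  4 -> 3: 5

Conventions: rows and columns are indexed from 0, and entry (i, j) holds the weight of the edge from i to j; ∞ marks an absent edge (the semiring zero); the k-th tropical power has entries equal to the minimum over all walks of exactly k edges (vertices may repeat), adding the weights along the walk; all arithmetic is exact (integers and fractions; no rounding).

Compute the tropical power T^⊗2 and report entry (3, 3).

T^⊗2:
  [-6, 4, ∞, 2, ∞]
  [18, 16, 6, 18, 12]
  [6, 4, -18, -11, ∞]
  [21, 14, -13, -6, 5]
  [13, 11, 1, 17, -6]
Key observation: the optimum is the walk 3->2->3, with weight (-4) + (-2) = -6.
Optimal value attained by: walk 3->2->3.
Answer: (T^⊗2)[3][3] = -6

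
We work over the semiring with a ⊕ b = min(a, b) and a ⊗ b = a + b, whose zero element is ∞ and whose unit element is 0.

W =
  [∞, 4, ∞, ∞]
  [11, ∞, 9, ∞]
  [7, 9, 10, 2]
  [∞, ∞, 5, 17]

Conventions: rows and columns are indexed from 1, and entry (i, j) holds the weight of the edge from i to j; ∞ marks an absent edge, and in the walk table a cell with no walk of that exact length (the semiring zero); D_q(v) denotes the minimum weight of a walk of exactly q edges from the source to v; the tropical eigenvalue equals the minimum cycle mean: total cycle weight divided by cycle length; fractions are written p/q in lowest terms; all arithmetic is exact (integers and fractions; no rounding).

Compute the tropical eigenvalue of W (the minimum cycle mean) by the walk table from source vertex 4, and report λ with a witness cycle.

q=0: [∞, ∞, ∞, 0]
q=1: [∞, ∞, 5, 17]
q=2: [12, 14, 15, 7]
q=3: [22, 16, 12, 17]
q=4: [19, 21, 22, 14]
Optimal cycle mean attained by: cycle 3->4->3, total 2 + 5, length 2.
Answer: λ = 7/2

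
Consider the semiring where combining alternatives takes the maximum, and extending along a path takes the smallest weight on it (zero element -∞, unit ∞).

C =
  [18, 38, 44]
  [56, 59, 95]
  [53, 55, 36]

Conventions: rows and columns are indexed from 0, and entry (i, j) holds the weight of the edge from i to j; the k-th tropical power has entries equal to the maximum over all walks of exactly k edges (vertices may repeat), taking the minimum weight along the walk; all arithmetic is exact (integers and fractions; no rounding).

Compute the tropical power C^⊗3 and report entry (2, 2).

C^⊗2:
  [44, 44, 38]
  [56, 59, 59]
  [55, 55, 55]
C^⊗3:
  [44, 44, 44]
  [56, 59, 59]
  [55, 55, 55]
Key observation: the optimum is the walk 2->1->1->2, with weight 55 min 59 min 95 = 55.
Optimal value attained by: walk 2->1->1->2.
Answer: (C^⊗3)[2][2] = 55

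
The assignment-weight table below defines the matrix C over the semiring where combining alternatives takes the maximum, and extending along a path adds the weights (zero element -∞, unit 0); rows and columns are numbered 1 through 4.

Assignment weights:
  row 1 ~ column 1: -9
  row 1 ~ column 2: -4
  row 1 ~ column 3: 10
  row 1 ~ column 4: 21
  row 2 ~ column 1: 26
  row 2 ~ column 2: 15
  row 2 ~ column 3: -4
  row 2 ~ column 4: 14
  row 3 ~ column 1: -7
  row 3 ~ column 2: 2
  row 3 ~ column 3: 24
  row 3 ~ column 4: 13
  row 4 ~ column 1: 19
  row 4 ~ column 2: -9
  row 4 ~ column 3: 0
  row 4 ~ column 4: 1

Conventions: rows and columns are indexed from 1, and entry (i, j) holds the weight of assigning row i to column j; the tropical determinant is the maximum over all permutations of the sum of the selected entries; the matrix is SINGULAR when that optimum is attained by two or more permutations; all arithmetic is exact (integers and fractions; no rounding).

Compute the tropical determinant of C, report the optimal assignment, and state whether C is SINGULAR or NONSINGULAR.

σ = (1, 2, 3, 4): (-9) + 15 + 24 + 1 = 31
σ = (1, 2, 4, 3): (-9) + 15 + 13 + 0 = 19
σ = (1, 3, 2, 4): (-9) + (-4) + 2 + 1 = -10
σ = (1, 3, 4, 2): (-9) + (-4) + 13 + (-9) = -9
σ = (1, 4, 2, 3): (-9) + 14 + 2 + 0 = 7
σ = (1, 4, 3, 2): (-9) + 14 + 24 + (-9) = 20
σ = (2, 1, 3, 4): (-4) + 26 + 24 + 1 = 47
σ = (2, 1, 4, 3): (-4) + 26 + 13 + 0 = 35
σ = (2, 3, 1, 4): (-4) + (-4) + (-7) + 1 = -14
σ = (2, 3, 4, 1): (-4) + (-4) + 13 + 19 = 24
σ = (2, 4, 1, 3): (-4) + 14 + (-7) + 0 = 3
σ = (2, 4, 3, 1): (-4) + 14 + 24 + 19 = 53
σ = (3, 1, 2, 4): 10 + 26 + 2 + 1 = 39
σ = (3, 1, 4, 2): 10 + 26 + 13 + (-9) = 40
σ = (3, 2, 1, 4): 10 + 15 + (-7) + 1 = 19
σ = (3, 2, 4, 1): 10 + 15 + 13 + 19 = 57
σ = (3, 4, 1, 2): 10 + 14 + (-7) + (-9) = 8
σ = (3, 4, 2, 1): 10 + 14 + 2 + 19 = 45
σ = (4, 1, 2, 3): 21 + 26 + 2 + 0 = 49
σ = (4, 1, 3, 2): 21 + 26 + 24 + (-9) = 62
σ = (4, 2, 1, 3): 21 + 15 + (-7) + 0 = 29
σ = (4, 2, 3, 1): 21 + 15 + 24 + 19 = 79
σ = (4, 3, 1, 2): 21 + (-4) + (-7) + (-9) = 1
σ = (4, 3, 2, 1): 21 + (-4) + 2 + 19 = 38
Optimal value attained by: σ = (4, 2, 3, 1).
Answer: det⊕(C) = 79; verdict: NONSINGULAR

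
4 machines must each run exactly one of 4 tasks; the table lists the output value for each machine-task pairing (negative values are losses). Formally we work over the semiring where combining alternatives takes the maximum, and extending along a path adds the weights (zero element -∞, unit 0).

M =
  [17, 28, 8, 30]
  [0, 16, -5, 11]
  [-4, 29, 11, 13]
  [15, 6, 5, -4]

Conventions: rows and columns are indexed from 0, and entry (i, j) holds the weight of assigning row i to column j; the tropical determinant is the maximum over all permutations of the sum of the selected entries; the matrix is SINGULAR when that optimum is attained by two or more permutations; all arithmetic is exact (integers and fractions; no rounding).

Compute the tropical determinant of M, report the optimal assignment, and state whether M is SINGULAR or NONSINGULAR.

σ = (0, 1, 2, 3): 17 + 16 + 11 + (-4) = 40
σ = (0, 1, 3, 2): 17 + 16 + 13 + 5 = 51
σ = (0, 2, 1, 3): 17 + (-5) + 29 + (-4) = 37
σ = (0, 2, 3, 1): 17 + (-5) + 13 + 6 = 31
σ = (0, 3, 1, 2): 17 + 11 + 29 + 5 = 62
σ = (0, 3, 2, 1): 17 + 11 + 11 + 6 = 45
σ = (1, 0, 2, 3): 28 + 0 + 11 + (-4) = 35
σ = (1, 0, 3, 2): 28 + 0 + 13 + 5 = 46
σ = (1, 2, 0, 3): 28 + (-5) + (-4) + (-4) = 15
σ = (1, 2, 3, 0): 28 + (-5) + 13 + 15 = 51
σ = (1, 3, 0, 2): 28 + 11 + (-4) + 5 = 40
σ = (1, 3, 2, 0): 28 + 11 + 11 + 15 = 65
σ = (2, 0, 1, 3): 8 + 0 + 29 + (-4) = 33
σ = (2, 0, 3, 1): 8 + 0 + 13 + 6 = 27
σ = (2, 1, 0, 3): 8 + 16 + (-4) + (-4) = 16
σ = (2, 1, 3, 0): 8 + 16 + 13 + 15 = 52
σ = (2, 3, 0, 1): 8 + 11 + (-4) + 6 = 21
σ = (2, 3, 1, 0): 8 + 11 + 29 + 15 = 63
σ = (3, 0, 1, 2): 30 + 0 + 29 + 5 = 64
σ = (3, 0, 2, 1): 30 + 0 + 11 + 6 = 47
σ = (3, 1, 0, 2): 30 + 16 + (-4) + 5 = 47
σ = (3, 1, 2, 0): 30 + 16 + 11 + 15 = 72
σ = (3, 2, 0, 1): 30 + (-5) + (-4) + 6 = 27
σ = (3, 2, 1, 0): 30 + (-5) + 29 + 15 = 69
Optimal value attained by: σ = (3, 1, 2, 0).
Answer: det⊕(M) = 72; verdict: NONSINGULAR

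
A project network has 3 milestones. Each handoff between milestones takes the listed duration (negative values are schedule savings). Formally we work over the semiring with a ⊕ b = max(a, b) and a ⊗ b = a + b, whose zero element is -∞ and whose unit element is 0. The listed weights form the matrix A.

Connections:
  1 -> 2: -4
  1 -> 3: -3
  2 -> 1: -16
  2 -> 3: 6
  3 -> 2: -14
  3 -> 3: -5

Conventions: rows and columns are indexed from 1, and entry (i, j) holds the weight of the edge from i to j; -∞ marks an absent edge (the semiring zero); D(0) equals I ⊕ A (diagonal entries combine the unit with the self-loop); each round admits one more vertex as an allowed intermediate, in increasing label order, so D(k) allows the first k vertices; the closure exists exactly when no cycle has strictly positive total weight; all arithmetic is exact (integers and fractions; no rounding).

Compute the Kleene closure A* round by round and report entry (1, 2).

D(0):
  [0, -4, -3]
  [-16, 0, 6]
  [-∞, -14, 0]
D(1):
  [0, -4, -3]
  [-16, 0, 6]
  [-∞, -14, 0]
D(2):
  [0, -4, 2]
  [-16, 0, 6]
  [-30, -14, 0]
D(3):
  [0, -4, 2]
  [-16, 0, 6]
  [-30, -14, 0]
Answer: A*[1][2] = -4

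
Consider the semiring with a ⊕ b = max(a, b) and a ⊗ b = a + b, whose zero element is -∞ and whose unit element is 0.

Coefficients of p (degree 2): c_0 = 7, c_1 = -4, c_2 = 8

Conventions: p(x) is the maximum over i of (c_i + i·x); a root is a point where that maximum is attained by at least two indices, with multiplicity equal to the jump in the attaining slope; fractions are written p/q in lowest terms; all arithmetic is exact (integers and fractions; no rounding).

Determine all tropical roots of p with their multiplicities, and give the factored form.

hull edge (i=0, c=7) to (i=2, c=8): slope 1/2, span 2
Factored form: p(x) = 8 ⊗ (x ⊕ (-1/2)) ⊗ (x ⊕ (-1/2))
Answer: roots = -1/2 (mult 2)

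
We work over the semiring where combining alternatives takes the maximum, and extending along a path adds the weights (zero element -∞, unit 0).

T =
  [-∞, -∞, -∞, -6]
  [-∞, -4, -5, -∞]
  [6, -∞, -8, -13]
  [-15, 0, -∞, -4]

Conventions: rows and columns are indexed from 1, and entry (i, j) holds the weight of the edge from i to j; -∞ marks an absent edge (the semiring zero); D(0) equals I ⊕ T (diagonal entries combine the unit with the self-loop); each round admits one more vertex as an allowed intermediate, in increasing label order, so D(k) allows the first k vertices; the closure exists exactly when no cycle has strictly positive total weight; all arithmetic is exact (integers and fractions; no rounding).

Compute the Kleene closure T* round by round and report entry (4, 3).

D(0):
  [0, -∞, -∞, -6]
  [-∞, 0, -5, -∞]
  [6, -∞, 0, -13]
  [-15, 0, -∞, 0]
D(1):
  [0, -∞, -∞, -6]
  [-∞, 0, -5, -∞]
  [6, -∞, 0, 0]
  [-15, 0, -∞, 0]
D(2):
  [0, -∞, -∞, -6]
  [-∞, 0, -5, -∞]
  [6, -∞, 0, 0]
  [-15, 0, -5, 0]
D(3):
  [0, -∞, -∞, -6]
  [1, 0, -5, -5]
  [6, -∞, 0, 0]
  [1, 0, -5, 0]
D(4):
  [0, -6, -11, -6]
  [1, 0, -5, -5]
  [6, 0, 0, 0]
  [1, 0, -5, 0]
Answer: T*[4][3] = -5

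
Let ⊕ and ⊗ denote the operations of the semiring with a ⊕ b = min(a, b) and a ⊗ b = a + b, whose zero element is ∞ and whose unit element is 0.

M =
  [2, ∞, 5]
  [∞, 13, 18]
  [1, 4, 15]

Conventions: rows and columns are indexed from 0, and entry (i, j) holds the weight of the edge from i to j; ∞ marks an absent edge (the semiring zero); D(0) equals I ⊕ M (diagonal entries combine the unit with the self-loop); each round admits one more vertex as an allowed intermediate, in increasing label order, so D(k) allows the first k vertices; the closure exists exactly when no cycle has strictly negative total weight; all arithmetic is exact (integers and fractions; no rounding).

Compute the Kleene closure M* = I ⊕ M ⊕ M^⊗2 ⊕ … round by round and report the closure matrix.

D(0):
  [0, ∞, 5]
  [∞, 0, 18]
  [1, 4, 0]
D(1):
  [0, ∞, 5]
  [∞, 0, 18]
  [1, 4, 0]
D(2):
  [0, ∞, 5]
  [∞, 0, 18]
  [1, 4, 0]
D(3):
  [0, 9, 5]
  [19, 0, 18]
  [1, 4, 0]
Answer: M* = [[0, 9, 5], [19, 0, 18], [1, 4, 0]]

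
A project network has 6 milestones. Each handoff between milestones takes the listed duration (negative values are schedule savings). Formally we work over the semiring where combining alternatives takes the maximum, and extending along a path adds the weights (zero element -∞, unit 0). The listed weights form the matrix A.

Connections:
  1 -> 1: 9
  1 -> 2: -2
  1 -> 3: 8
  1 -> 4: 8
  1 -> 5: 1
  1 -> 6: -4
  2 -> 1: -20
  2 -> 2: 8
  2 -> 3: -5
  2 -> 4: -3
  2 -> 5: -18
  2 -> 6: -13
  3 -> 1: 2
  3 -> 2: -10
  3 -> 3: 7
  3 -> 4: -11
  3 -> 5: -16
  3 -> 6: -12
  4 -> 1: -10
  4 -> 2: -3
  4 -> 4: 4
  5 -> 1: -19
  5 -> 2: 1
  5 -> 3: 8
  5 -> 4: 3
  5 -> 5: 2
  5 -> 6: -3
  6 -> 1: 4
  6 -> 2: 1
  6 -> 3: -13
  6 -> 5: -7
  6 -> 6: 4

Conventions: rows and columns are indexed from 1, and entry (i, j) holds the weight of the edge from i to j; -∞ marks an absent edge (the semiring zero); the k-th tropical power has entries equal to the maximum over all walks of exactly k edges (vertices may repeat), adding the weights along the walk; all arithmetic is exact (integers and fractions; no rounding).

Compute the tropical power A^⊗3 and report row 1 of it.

A^⊗2:
  [18, 7, 17, 17, 10, 5]
  [-3, 16, 3, 5, -10, -5]
  [11, 0, 14, 10, 3, -2]
  [-1, 5, -2, 8, -9, -14]
  [10, 9, 15, 7, 4, 1]
  [13, 9, 12, 12, 5, 8]
A^⊗3:
  [27, 16, 26, 26, 19, 14]
  [6, 24, 11, 13, -2, 3]
  [20, 9, 21, 19, 12, 7]
  [8, 13, 7, 12, 0, -5]
  [19, 17, 22, 18, 11, 6]
  [22, 17, 21, 21, 14, 12]
Answer: row 1 of A^⊗3 = [27, 16, 26, 26, 19, 14]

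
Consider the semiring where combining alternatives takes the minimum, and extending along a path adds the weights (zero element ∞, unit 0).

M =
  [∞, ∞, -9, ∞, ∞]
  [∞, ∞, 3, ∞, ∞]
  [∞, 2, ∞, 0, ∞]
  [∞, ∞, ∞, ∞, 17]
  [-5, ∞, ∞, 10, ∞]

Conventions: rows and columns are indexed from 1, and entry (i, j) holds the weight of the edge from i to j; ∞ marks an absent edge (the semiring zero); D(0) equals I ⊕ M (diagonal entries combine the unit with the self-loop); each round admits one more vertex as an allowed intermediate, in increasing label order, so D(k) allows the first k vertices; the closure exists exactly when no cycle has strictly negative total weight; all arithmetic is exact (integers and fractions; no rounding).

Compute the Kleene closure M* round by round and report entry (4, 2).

D(0):
  [0, ∞, -9, ∞, ∞]
  [∞, 0, 3, ∞, ∞]
  [∞, 2, 0, 0, ∞]
  [∞, ∞, ∞, 0, 17]
  [-5, ∞, ∞, 10, 0]
D(1):
  [0, ∞, -9, ∞, ∞]
  [∞, 0, 3, ∞, ∞]
  [∞, 2, 0, 0, ∞]
  [∞, ∞, ∞, 0, 17]
  [-5, ∞, -14, 10, 0]
D(2):
  [0, ∞, -9, ∞, ∞]
  [∞, 0, 3, ∞, ∞]
  [∞, 2, 0, 0, ∞]
  [∞, ∞, ∞, 0, 17]
  [-5, ∞, -14, 10, 0]
D(3):
  [0, -7, -9, -9, ∞]
  [∞, 0, 3, 3, ∞]
  [∞, 2, 0, 0, ∞]
  [∞, ∞, ∞, 0, 17]
  [-5, -12, -14, -14, 0]
D(4):
  [0, -7, -9, -9, 8]
  [∞, 0, 3, 3, 20]
  [∞, 2, 0, 0, 17]
  [∞, ∞, ∞, 0, 17]
  [-5, -12, -14, -14, 0]
D(5):
  [0, -7, -9, -9, 8]
  [15, 0, 3, 3, 20]
  [12, 2, 0, 0, 17]
  [12, 5, 3, 0, 17]
  [-5, -12, -14, -14, 0]
Answer: M*[4][2] = 5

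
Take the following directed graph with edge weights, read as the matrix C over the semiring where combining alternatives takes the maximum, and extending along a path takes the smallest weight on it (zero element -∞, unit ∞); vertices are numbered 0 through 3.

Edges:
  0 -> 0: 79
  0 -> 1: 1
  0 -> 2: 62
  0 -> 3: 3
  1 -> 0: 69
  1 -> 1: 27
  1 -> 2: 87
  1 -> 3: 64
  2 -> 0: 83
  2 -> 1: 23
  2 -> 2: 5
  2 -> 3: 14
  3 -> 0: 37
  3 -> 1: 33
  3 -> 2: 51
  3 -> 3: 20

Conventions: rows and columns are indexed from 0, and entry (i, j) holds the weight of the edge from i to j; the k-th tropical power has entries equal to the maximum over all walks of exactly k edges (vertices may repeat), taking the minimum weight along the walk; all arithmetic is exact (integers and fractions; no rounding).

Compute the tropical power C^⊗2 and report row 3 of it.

C^⊗2:
  [79, 23, 62, 14]
  [83, 33, 62, 27]
  [79, 23, 62, 23]
  [51, 27, 37, 33]
Answer: row 3 of C^⊗2 = [51, 27, 37, 33]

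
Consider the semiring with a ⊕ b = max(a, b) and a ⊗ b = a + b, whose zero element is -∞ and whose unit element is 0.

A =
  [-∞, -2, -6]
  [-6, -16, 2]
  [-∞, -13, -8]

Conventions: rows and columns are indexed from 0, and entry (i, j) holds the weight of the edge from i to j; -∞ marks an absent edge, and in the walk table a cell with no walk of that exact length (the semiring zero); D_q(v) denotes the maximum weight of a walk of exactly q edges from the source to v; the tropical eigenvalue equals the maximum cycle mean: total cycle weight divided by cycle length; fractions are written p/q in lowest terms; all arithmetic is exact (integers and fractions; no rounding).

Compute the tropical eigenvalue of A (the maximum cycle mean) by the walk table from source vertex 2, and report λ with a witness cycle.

q=0: [-∞, -∞, 0]
q=1: [-∞, -13, -8]
q=2: [-19, -21, -11]
q=3: [-27, -21, -19]
Optimal cycle mean attained by: cycle 0->1->0, total (-2) + (-6), length 2.
Answer: λ = -4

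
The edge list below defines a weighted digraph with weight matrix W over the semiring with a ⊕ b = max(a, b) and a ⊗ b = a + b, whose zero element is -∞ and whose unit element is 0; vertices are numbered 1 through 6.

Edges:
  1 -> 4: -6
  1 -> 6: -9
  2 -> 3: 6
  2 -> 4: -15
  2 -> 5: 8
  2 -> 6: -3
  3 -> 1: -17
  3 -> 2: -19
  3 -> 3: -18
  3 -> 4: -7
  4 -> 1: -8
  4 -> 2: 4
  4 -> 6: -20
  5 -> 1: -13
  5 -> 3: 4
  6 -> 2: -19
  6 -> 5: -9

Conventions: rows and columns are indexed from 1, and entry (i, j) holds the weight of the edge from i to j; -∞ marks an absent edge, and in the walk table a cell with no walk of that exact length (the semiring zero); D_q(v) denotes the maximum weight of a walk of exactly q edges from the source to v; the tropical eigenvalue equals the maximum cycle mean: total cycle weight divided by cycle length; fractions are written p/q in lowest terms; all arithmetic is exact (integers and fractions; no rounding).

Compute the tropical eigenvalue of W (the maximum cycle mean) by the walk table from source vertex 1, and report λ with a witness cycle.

q=0: [0, -∞, -∞, -∞, -∞, -∞]
q=1: [-∞, -∞, -∞, -6, -∞, -9]
q=2: [-14, -2, -∞, -∞, -18, -26]
q=3: [-31, -45, 4, -17, 6, -5]
q=4: [-7, -13, 10, -3, -14, -37]
q=5: [-7, 1, -7, 3, -5, -16]
q=6: [-5, 7, 7, -13, 9, -2]
Optimal cycle mean attained by: cycle 2->5->3->4->2, total 8 + 4 + (-7) + 4, length 4.
Answer: λ = 9/4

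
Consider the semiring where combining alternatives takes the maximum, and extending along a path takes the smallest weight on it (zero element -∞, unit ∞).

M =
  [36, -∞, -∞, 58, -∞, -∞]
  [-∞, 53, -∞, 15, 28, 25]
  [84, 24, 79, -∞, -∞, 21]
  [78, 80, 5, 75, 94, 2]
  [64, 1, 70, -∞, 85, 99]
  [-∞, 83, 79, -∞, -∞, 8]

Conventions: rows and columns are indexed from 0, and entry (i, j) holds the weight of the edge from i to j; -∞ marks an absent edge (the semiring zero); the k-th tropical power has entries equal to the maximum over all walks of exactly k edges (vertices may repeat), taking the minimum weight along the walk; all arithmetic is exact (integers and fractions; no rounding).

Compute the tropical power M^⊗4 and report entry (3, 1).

M^⊗2:
  [58, 58, 5, 58, 58, 2]
  [28, 53, 28, 15, 28, 28]
  [79, 24, 79, 58, 24, 24]
  [75, 75, 70, 75, 85, 94]
  [70, 83, 79, 58, 85, 85]
  [79, 53, 79, 15, 28, 25]
M^⊗3:
  [58, 58, 58, 58, 58, 58]
  [28, 53, 28, 28, 28, 28]
  [79, 58, 79, 58, 58, 24]
  [75, 83, 79, 75, 85, 85]
  [79, 83, 79, 58, 85, 85]
  [79, 53, 79, 58, 28, 28]
M^⊗4:
  [58, 58, 58, 58, 58, 58]
  [28, 53, 28, 28, 28, 28]
  [79, 58, 79, 58, 58, 58]
  [79, 83, 79, 75, 85, 85]
  [79, 83, 79, 58, 85, 85]
  [79, 58, 79, 58, 58, 28]
Key observation: the optimum is the walk 3->4->4->5->1, with weight 94 min 85 min 99 min 83 = 83.
Optimal value attained by: walk 3->4->4->5->1.
Answer: (M^⊗4)[3][1] = 83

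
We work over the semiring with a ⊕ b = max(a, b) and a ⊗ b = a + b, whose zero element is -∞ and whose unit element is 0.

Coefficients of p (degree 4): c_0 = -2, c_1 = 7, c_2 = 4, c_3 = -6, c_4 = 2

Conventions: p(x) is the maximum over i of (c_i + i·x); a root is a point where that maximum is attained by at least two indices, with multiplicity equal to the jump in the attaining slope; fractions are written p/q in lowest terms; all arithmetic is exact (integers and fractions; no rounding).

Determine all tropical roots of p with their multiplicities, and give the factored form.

hull edge (i=0, c=-2) to (i=1, c=7): slope 9, span 1
hull edge (i=1, c=7) to (i=4, c=2): slope -5/3, span 3
Factored form: p(x) = 2 ⊗ (x ⊕ (-9)) ⊗ (x ⊕ 5/3) ⊗ (x ⊕ 5/3) ⊗ (x ⊕ 5/3)
Answer: roots = -9 (mult 1), 5/3 (mult 3)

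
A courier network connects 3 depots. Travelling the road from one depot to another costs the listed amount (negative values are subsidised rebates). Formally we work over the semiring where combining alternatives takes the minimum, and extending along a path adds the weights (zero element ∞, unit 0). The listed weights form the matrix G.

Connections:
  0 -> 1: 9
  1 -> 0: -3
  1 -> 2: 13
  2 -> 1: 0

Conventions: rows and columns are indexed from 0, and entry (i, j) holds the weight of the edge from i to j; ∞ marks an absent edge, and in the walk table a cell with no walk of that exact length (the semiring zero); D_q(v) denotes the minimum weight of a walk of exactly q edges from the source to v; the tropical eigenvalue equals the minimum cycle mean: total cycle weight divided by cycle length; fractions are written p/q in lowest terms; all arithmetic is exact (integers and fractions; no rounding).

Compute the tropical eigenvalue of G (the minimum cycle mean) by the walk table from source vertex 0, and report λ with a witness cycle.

q=0: [0, ∞, ∞]
q=1: [∞, 9, ∞]
q=2: [6, ∞, 22]
q=3: [∞, 15, ∞]
Optimal cycle mean attained by: cycle 0->1->0, total 9 + (-3), length 2.
Answer: λ = 3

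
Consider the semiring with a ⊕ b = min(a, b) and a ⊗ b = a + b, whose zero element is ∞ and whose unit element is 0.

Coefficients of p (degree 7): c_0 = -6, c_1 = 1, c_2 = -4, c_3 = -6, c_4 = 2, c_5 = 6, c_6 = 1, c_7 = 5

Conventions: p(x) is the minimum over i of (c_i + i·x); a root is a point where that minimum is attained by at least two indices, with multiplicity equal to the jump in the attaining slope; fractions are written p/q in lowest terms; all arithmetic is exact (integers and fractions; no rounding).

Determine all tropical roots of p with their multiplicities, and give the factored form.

hull edge (i=0, c=-6) to (i=3, c=-6): slope 0, span 3
hull edge (i=3, c=-6) to (i=6, c=1): slope 7/3, span 3
hull edge (i=6, c=1) to (i=7, c=5): slope 4, span 1
Factored form: p(x) = 5 ⊗ (x ⊕ (-4)) ⊗ (x ⊕ (-7/3)) ⊗ (x ⊕ (-7/3)) ⊗ (x ⊕ (-7/3)) ⊗ (x ⊕ 0) ⊗ (x ⊕ 0) ⊗ (x ⊕ 0)
Answer: roots = -4 (mult 1), -7/3 (mult 3), 0 (mult 3)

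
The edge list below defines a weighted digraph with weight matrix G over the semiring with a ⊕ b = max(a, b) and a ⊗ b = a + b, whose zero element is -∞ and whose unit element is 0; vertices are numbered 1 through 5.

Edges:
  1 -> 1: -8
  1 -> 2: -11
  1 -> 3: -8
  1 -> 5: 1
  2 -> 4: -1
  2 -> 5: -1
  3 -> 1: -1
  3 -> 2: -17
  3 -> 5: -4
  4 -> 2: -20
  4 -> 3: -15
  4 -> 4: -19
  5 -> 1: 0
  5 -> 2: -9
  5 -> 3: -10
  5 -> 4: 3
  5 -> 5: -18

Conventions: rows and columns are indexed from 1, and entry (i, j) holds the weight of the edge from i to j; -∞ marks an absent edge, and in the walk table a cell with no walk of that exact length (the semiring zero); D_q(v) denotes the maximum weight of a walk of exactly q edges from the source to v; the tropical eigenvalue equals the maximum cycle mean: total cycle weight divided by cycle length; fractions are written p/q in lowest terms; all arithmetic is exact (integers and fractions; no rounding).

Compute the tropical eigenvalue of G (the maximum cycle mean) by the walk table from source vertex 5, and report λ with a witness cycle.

q=0: [-∞, -∞, -∞, -∞, 0]
q=1: [0, -9, -10, 3, -18]
q=2: [-8, -11, -8, -10, 1]
q=3: [1, -8, -9, 4, -7]
q=4: [-7, -10, -7, -4, 2]
q=5: [2, -7, -8, 5, -6]
Optimal cycle mean attained by: cycle 1->5->1, total 1 + 0, length 2.
Answer: λ = 1/2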